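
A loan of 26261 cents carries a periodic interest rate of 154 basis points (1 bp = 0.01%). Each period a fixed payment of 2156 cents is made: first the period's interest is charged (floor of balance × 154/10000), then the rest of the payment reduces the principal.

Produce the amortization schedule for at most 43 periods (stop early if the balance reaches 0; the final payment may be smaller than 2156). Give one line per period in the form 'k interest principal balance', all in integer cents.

1 404 1752 24509
2 377 1779 22730
3 350 1806 20924
4 322 1834 19090
5 293 1863 17227
6 265 1891 15336
7 236 1920 13416
8 206 1950 11466
9 176 1980 9486
10 146 2010 7476
11 115 2041 5435
12 83 2073 3362
13 51 2105 1257
14 19 1257 0

1. interest=⌊26261·154/10000⌋=404; principal=2156-404=1752; balance=26261-1752=24509
2. interest=⌊24509·154/10000⌋=377; principal=2156-377=1779; balance=24509-1779=22730
3. interest=⌊22730·154/10000⌋=350; principal=2156-350=1806; balance=22730-1806=20924
4. interest=⌊20924·154/10000⌋=322; principal=2156-322=1834; balance=20924-1834=19090
5. interest=⌊19090·154/10000⌋=293; principal=2156-293=1863; balance=19090-1863=17227
6. interest=⌊17227·154/10000⌋=265; principal=2156-265=1891; balance=17227-1891=15336
7. interest=⌊15336·154/10000⌋=236; principal=2156-236=1920; balance=15336-1920=13416
8. interest=⌊13416·154/10000⌋=206; principal=2156-206=1950; balance=13416-1950=11466
9. interest=⌊11466·154/10000⌋=176; principal=2156-176=1980; balance=11466-1980=9486
10. interest=⌊9486·154/10000⌋=146; principal=2156-146=2010; balance=9486-2010=7476
11. interest=⌊7476·154/10000⌋=115; principal=2156-115=2041; balance=7476-2041=5435
12. interest=⌊5435·154/10000⌋=83; principal=2156-83=2073; balance=5435-2073=3362
13. interest=⌊3362·154/10000⌋=51; principal=2156-51=2105; balance=3362-2105=1257
14. interest=⌊1257·154/10000⌋=19; principal=min(2156-19,1257)=1257; balance=1257-1257=0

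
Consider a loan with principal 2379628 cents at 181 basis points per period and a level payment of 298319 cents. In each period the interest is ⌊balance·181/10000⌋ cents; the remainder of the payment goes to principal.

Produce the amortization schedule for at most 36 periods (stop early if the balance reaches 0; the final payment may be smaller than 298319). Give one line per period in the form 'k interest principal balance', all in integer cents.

1 43071 255248 2124380
2 38451 259868 1864512
3 33747 264572 1599940
4 28958 269361 1330579
5 24083 274236 1056343
6 19119 279200 777143
7 14066 284253 492890
8 8921 289398 203492
9 3683 203492 0

1. interest=⌊2379628·181/10000⌋=43071; principal=298319-43071=255248; balance=2379628-255248=2124380
2. interest=⌊2124380·181/10000⌋=38451; principal=298319-38451=259868; balance=2124380-259868=1864512
3. interest=⌊1864512·181/10000⌋=33747; principal=298319-33747=264572; balance=1864512-264572=1599940
4. interest=⌊1599940·181/10000⌋=28958; principal=298319-28958=269361; balance=1599940-269361=1330579
5. interest=⌊1330579·181/10000⌋=24083; principal=298319-24083=274236; balance=1330579-274236=1056343
6. interest=⌊1056343·181/10000⌋=19119; principal=298319-19119=279200; balance=1056343-279200=777143
7. interest=⌊777143·181/10000⌋=14066; principal=298319-14066=284253; balance=777143-284253=492890
8. interest=⌊492890·181/10000⌋=8921; principal=298319-8921=289398; balance=492890-289398=203492
9. interest=⌊203492·181/10000⌋=3683; principal=min(298319-3683,203492)=203492; balance=203492-203492=0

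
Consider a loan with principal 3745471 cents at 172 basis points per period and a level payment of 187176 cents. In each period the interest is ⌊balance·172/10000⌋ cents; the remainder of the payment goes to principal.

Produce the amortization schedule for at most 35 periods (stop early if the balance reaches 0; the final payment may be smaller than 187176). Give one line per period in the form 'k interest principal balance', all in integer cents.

1 64422 122754 3622717
2 62310 124866 3497851
3 60163 127013 3370838
4 57978 129198 3241640
5 55756 131420 3110220
6 53495 133681 2976539
7 51196 135980 2840559
8 48857 138319 2702240
9 46478 140698 2561542
10 44058 143118 2418424
11 41596 145580 2272844
12 39092 148084 2124760
13 36545 150631 1974129
14 33955 153221 1820908
15 31319 155857 1665051
16 28638 158538 1506513
17 25912 161264 1345249
18 23138 164038 1181211
19 20316 166860 1014351
20 17446 169730 844621
21 14527 172649 671972
22 11557 175619 496353
23 8537 178639 317714
24 5464 181712 136002
25 2339 136002 0

1. interest=⌊3745471·172/10000⌋=64422; principal=187176-64422=122754; balance=3745471-122754=3622717
2. interest=⌊3622717·172/10000⌋=62310; principal=187176-62310=124866; balance=3622717-124866=3497851
3. interest=⌊3497851·172/10000⌋=60163; principal=187176-60163=127013; balance=3497851-127013=3370838
4. interest=⌊3370838·172/10000⌋=57978; principal=187176-57978=129198; balance=3370838-129198=3241640
5. interest=⌊3241640·172/10000⌋=55756; principal=187176-55756=131420; balance=3241640-131420=3110220
6. interest=⌊3110220·172/10000⌋=53495; principal=187176-53495=133681; balance=3110220-133681=2976539
7. interest=⌊2976539·172/10000⌋=51196; principal=187176-51196=135980; balance=2976539-135980=2840559
8. interest=⌊2840559·172/10000⌋=48857; principal=187176-48857=138319; balance=2840559-138319=2702240
9. interest=⌊2702240·172/10000⌋=46478; principal=187176-46478=140698; balance=2702240-140698=2561542
10. interest=⌊2561542·172/10000⌋=44058; principal=187176-44058=143118; balance=2561542-143118=2418424
11. interest=⌊2418424·172/10000⌋=41596; principal=187176-41596=145580; balance=2418424-145580=2272844
12. interest=⌊2272844·172/10000⌋=39092; principal=187176-39092=148084; balance=2272844-148084=2124760
13. interest=⌊2124760·172/10000⌋=36545; principal=187176-36545=150631; balance=2124760-150631=1974129
14. interest=⌊1974129·172/10000⌋=33955; principal=187176-33955=153221; balance=1974129-153221=1820908
15. interest=⌊1820908·172/10000⌋=31319; principal=187176-31319=155857; balance=1820908-155857=1665051
16. interest=⌊1665051·172/10000⌋=28638; principal=187176-28638=158538; balance=1665051-158538=1506513
17. interest=⌊1506513·172/10000⌋=25912; principal=187176-25912=161264; balance=1506513-161264=1345249
18. interest=⌊1345249·172/10000⌋=23138; principal=187176-23138=164038; balance=1345249-164038=1181211
19. interest=⌊1181211·172/10000⌋=20316; principal=187176-20316=166860; balance=1181211-166860=1014351
20. interest=⌊1014351·172/10000⌋=17446; principal=187176-17446=169730; balance=1014351-169730=844621
21. interest=⌊844621·172/10000⌋=14527; principal=187176-14527=172649; balance=844621-172649=671972
22. interest=⌊671972·172/10000⌋=11557; principal=187176-11557=175619; balance=671972-175619=496353
23. interest=⌊496353·172/10000⌋=8537; principal=187176-8537=178639; balance=496353-178639=317714
24. interest=⌊317714·172/10000⌋=5464; principal=187176-5464=181712; balance=317714-181712=136002
25. interest=⌊136002·172/10000⌋=2339; principal=min(187176-2339,136002)=136002; balance=136002-136002=0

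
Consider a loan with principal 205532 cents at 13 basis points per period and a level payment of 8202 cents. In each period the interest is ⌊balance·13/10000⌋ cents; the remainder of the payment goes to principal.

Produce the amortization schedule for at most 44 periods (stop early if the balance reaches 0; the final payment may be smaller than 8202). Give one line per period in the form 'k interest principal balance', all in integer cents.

1. interest=⌊205532·13/10000⌋=267; principal=8202-267=7935; balance=205532-7935=197597
2. interest=⌊197597·13/10000⌋=256; principal=8202-256=7946; balance=197597-7946=189651
3. interest=⌊189651·13/10000⌋=246; principal=8202-246=7956; balance=189651-7956=181695
4. interest=⌊181695·13/10000⌋=236; principal=8202-236=7966; balance=181695-7966=173729
5. interest=⌊173729·13/10000⌋=225; principal=8202-225=7977; balance=173729-7977=165752
6. interest=⌊165752·13/10000⌋=215; principal=8202-215=7987; balance=165752-7987=157765
7. interest=⌊157765·13/10000⌋=205; principal=8202-205=7997; balance=157765-7997=149768
8. interest=⌊149768·13/10000⌋=194; principal=8202-194=8008; balance=149768-8008=141760
9. interest=⌊141760·13/10000⌋=184; principal=8202-184=8018; balance=141760-8018=133742
10. interest=⌊133742·13/10000⌋=173; principal=8202-173=8029; balance=133742-8029=125713
11. interest=⌊125713·13/10000⌋=163; principal=8202-163=8039; balance=125713-8039=117674
12. interest=⌊117674·13/10000⌋=152; principal=8202-152=8050; balance=117674-8050=109624
13. interest=⌊109624·13/10000⌋=142; principal=8202-142=8060; balance=109624-8060=101564
14. interest=⌊101564·13/10000⌋=132; principal=8202-132=8070; balance=101564-8070=93494
15. interest=⌊93494·13/10000⌋=121; principal=8202-121=8081; balance=93494-8081=85413
16. interest=⌊85413·13/10000⌋=111; principal=8202-111=8091; balance=85413-8091=77322
17. interest=⌊77322·13/10000⌋=100; principal=8202-100=8102; balance=77322-8102=69220
18. interest=⌊69220·13/10000⌋=89; principal=8202-89=8113; balance=69220-8113=61107
19. interest=⌊61107·13/10000⌋=79; principal=8202-79=8123; balance=61107-8123=52984
20. interest=⌊52984·13/10000⌋=68; principal=8202-68=8134; balance=52984-8134=44850
21. interest=⌊44850·13/10000⌋=58; principal=8202-58=8144; balance=44850-8144=36706
22. interest=⌊36706·13/10000⌋=47; principal=8202-47=8155; balance=36706-8155=28551
23. interest=⌊28551·13/10000⌋=37; principal=8202-37=8165; balance=28551-8165=20386
24. interest=⌊20386·13/10000⌋=26; principal=8202-26=8176; balance=20386-8176=12210
25. interest=⌊12210·13/10000⌋=15; principal=8202-15=8187; balance=12210-8187=4023
26. interest=⌊4023·13/10000⌋=5; principal=min(8202-5,4023)=4023; balance=4023-4023=0

1 267 7935 197597
2 256 7946 189651
3 246 7956 181695
4 236 7966 173729
5 225 7977 165752
6 215 7987 157765
7 205 7997 149768
8 194 8008 141760
9 184 8018 133742
10 173 8029 125713
11 163 8039 117674
12 152 8050 109624
13 142 8060 101564
14 132 8070 93494
15 121 8081 85413
16 111 8091 77322
17 100 8102 69220
18 89 8113 61107
19 79 8123 52984
20 68 8134 44850
21 58 8144 36706
22 47 8155 28551
23 37 8165 20386
24 26 8176 12210
25 15 8187 4023
26 5 4023 0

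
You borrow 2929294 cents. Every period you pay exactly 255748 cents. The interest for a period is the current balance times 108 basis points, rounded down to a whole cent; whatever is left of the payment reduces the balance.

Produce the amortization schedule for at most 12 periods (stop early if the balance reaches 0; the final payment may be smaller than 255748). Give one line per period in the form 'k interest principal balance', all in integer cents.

1. interest=⌊2929294·108/10000⌋=31636; principal=255748-31636=224112; balance=2929294-224112=2705182
2. interest=⌊2705182·108/10000⌋=29215; principal=255748-29215=226533; balance=2705182-226533=2478649
3. interest=⌊2478649·108/10000⌋=26769; principal=255748-26769=228979; balance=2478649-228979=2249670
4. interest=⌊2249670·108/10000⌋=24296; principal=255748-24296=231452; balance=2249670-231452=2018218
5. interest=⌊2018218·108/10000⌋=21796; principal=255748-21796=233952; balance=2018218-233952=1784266
6. interest=⌊1784266·108/10000⌋=19270; principal=255748-19270=236478; balance=1784266-236478=1547788
7. interest=⌊1547788·108/10000⌋=16716; principal=255748-16716=239032; balance=1547788-239032=1308756
8. interest=⌊1308756·108/10000⌋=14134; principal=255748-14134=241614; balance=1308756-241614=1067142
9. interest=⌊1067142·108/10000⌋=11525; principal=255748-11525=244223; balance=1067142-244223=822919
10. interest=⌊822919·108/10000⌋=8887; principal=255748-8887=246861; balance=822919-246861=576058
11. interest=⌊576058·108/10000⌋=6221; principal=255748-6221=249527; balance=576058-249527=326531
12. interest=⌊326531·108/10000⌋=3526; principal=255748-3526=252222; balance=326531-252222=74309

1 31636 224112 2705182
2 29215 226533 2478649
3 26769 228979 2249670
4 24296 231452 2018218
5 21796 233952 1784266
6 19270 236478 1547788
7 16716 239032 1308756
8 14134 241614 1067142
9 11525 244223 822919
10 8887 246861 576058
11 6221 249527 326531
12 3526 252222 74309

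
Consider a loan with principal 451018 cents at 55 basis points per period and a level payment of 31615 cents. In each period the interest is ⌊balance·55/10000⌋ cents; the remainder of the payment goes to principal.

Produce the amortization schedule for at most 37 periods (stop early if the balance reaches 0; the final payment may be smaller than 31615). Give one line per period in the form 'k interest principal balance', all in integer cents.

1. interest=⌊451018·55/10000⌋=2480; principal=31615-2480=29135; balance=451018-29135=421883
2. interest=⌊421883·55/10000⌋=2320; principal=31615-2320=29295; balance=421883-29295=392588
3. interest=⌊392588·55/10000⌋=2159; principal=31615-2159=29456; balance=392588-29456=363132
4. interest=⌊363132·55/10000⌋=1997; principal=31615-1997=29618; balance=363132-29618=333514
5. interest=⌊333514·55/10000⌋=1834; principal=31615-1834=29781; balance=333514-29781=303733
6. interest=⌊303733·55/10000⌋=1670; principal=31615-1670=29945; balance=303733-29945=273788
7. interest=⌊273788·55/10000⌋=1505; principal=31615-1505=30110; balance=273788-30110=243678
8. interest=⌊243678·55/10000⌋=1340; principal=31615-1340=30275; balance=243678-30275=213403
9. interest=⌊213403·55/10000⌋=1173; principal=31615-1173=30442; balance=213403-30442=182961
10. interest=⌊182961·55/10000⌋=1006; principal=31615-1006=30609; balance=182961-30609=152352
11. interest=⌊152352·55/10000⌋=837; principal=31615-837=30778; balance=152352-30778=121574
12. interest=⌊121574·55/10000⌋=668; principal=31615-668=30947; balance=121574-30947=90627
13. interest=⌊90627·55/10000⌋=498; principal=31615-498=31117; balance=90627-31117=59510
14. interest=⌊59510·55/10000⌋=327; principal=31615-327=31288; balance=59510-31288=28222
15. interest=⌊28222·55/10000⌋=155; principal=min(31615-155,28222)=28222; balance=28222-28222=0

1 2480 29135 421883
2 2320 29295 392588
3 2159 29456 363132
4 1997 29618 333514
5 1834 29781 303733
6 1670 29945 273788
7 1505 30110 243678
8 1340 30275 213403
9 1173 30442 182961
10 1006 30609 152352
11 837 30778 121574
12 668 30947 90627
13 498 31117 59510
14 327 31288 28222
15 155 28222 0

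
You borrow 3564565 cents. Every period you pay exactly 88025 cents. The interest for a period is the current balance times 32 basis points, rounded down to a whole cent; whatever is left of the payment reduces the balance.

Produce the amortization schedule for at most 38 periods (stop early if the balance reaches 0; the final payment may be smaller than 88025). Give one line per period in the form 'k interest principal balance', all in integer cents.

1. interest=⌊3564565·32/10000⌋=11406; principal=88025-11406=76619; balance=3564565-76619=3487946
2. interest=⌊3487946·32/10000⌋=11161; principal=88025-11161=76864; balance=3487946-76864=3411082
3. interest=⌊3411082·32/10000⌋=10915; principal=88025-10915=77110; balance=3411082-77110=3333972
4. interest=⌊3333972·32/10000⌋=10668; principal=88025-10668=77357; balance=3333972-77357=3256615
5. interest=⌊3256615·32/10000⌋=10421; principal=88025-10421=77604; balance=3256615-77604=3179011
6. interest=⌊3179011·32/10000⌋=10172; principal=88025-10172=77853; balance=3179011-77853=3101158
7. interest=⌊3101158·32/10000⌋=9923; principal=88025-9923=78102; balance=3101158-78102=3023056
8. interest=⌊3023056·32/10000⌋=9673; principal=88025-9673=78352; balance=3023056-78352=2944704
9. interest=⌊2944704·32/10000⌋=9423; principal=88025-9423=78602; balance=2944704-78602=2866102
10. interest=⌊2866102·32/10000⌋=9171; principal=88025-9171=78854; balance=2866102-78854=2787248
11. interest=⌊2787248·32/10000⌋=8919; principal=88025-8919=79106; balance=2787248-79106=2708142
12. interest=⌊2708142·32/10000⌋=8666; principal=88025-8666=79359; balance=2708142-79359=2628783
13. interest=⌊2628783·32/10000⌋=8412; principal=88025-8412=79613; balance=2628783-79613=2549170
14. interest=⌊2549170·32/10000⌋=8157; principal=88025-8157=79868; balance=2549170-79868=2469302
15. interest=⌊2469302·32/10000⌋=7901; principal=88025-7901=80124; balance=2469302-80124=2389178
16. interest=⌊2389178·32/10000⌋=7645; principal=88025-7645=80380; balance=2389178-80380=2308798
17. interest=⌊2308798·32/10000⌋=7388; principal=88025-7388=80637; balance=2308798-80637=2228161
18. interest=⌊2228161·32/10000⌋=7130; principal=88025-7130=80895; balance=2228161-80895=2147266
19. interest=⌊2147266·32/10000⌋=6871; principal=88025-6871=81154; balance=2147266-81154=2066112
20. interest=⌊2066112·32/10000⌋=6611; principal=88025-6611=81414; balance=2066112-81414=1984698
21. interest=⌊1984698·32/10000⌋=6351; principal=88025-6351=81674; balance=1984698-81674=1903024
22. interest=⌊1903024·32/10000⌋=6089; principal=88025-6089=81936; balance=1903024-81936=1821088
23. interest=⌊1821088·32/10000⌋=5827; principal=88025-5827=82198; balance=1821088-82198=1738890
24. interest=⌊1738890·32/10000⌋=5564; principal=88025-5564=82461; balance=1738890-82461=1656429
25. interest=⌊1656429·32/10000⌋=5300; principal=88025-5300=82725; balance=1656429-82725=1573704
26. interest=⌊1573704·32/10000⌋=5035; principal=88025-5035=82990; balance=1573704-82990=1490714
27. interest=⌊1490714·32/10000⌋=4770; principal=88025-4770=83255; balance=1490714-83255=1407459
28. interest=⌊1407459·32/10000⌋=4503; principal=88025-4503=83522; balance=1407459-83522=1323937
29. interest=⌊1323937·32/10000⌋=4236; principal=88025-4236=83789; balance=1323937-83789=1240148
30. interest=⌊1240148·32/10000⌋=3968; principal=88025-3968=84057; balance=1240148-84057=1156091
31. interest=⌊1156091·32/10000⌋=3699; principal=88025-3699=84326; balance=1156091-84326=1071765
32. interest=⌊1071765·32/10000⌋=3429; principal=88025-3429=84596; balance=1071765-84596=987169
33. interest=⌊987169·32/10000⌋=3158; principal=88025-3158=84867; balance=987169-84867=902302
34. interest=⌊902302·32/10000⌋=2887; principal=88025-2887=85138; balance=902302-85138=817164
35. interest=⌊817164·32/10000⌋=2614; principal=88025-2614=85411; balance=817164-85411=731753
36. interest=⌊731753·32/10000⌋=2341; principal=88025-2341=85684; balance=731753-85684=646069
37. interest=⌊646069·32/10000⌋=2067; principal=88025-2067=85958; balance=646069-85958=560111
38. interest=⌊560111·32/10000⌋=1792; principal=88025-1792=86233; balance=560111-86233=473878

1 11406 76619 3487946
2 11161 76864 3411082
3 10915 77110 3333972
4 10668 77357 3256615
5 10421 77604 3179011
6 10172 77853 3101158
7 9923 78102 3023056
8 9673 78352 2944704
9 9423 78602 2866102
10 9171 78854 2787248
11 8919 79106 2708142
12 8666 79359 2628783
13 8412 79613 2549170
14 8157 79868 2469302
15 7901 80124 2389178
16 7645 80380 2308798
17 7388 80637 2228161
18 7130 80895 2147266
19 6871 81154 2066112
20 6611 81414 1984698
21 6351 81674 1903024
22 6089 81936 1821088
23 5827 82198 1738890
24 5564 82461 1656429
25 5300 82725 1573704
26 5035 82990 1490714
27 4770 83255 1407459
28 4503 83522 1323937
29 4236 83789 1240148
30 3968 84057 1156091
31 3699 84326 1071765
32 3429 84596 987169
33 3158 84867 902302
34 2887 85138 817164
35 2614 85411 731753
36 2341 85684 646069
37 2067 85958 560111
38 1792 86233 473878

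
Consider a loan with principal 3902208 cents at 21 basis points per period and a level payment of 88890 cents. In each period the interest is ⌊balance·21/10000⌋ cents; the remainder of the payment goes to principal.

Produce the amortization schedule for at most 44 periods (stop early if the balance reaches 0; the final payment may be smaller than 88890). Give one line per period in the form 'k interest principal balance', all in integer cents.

1. interest=⌊3902208·21/10000⌋=8194; principal=88890-8194=80696; balance=3902208-80696=3821512
2. interest=⌊3821512·21/10000⌋=8025; principal=88890-8025=80865; balance=3821512-80865=3740647
3. interest=⌊3740647·21/10000⌋=7855; principal=88890-7855=81035; balance=3740647-81035=3659612
4. interest=⌊3659612·21/10000⌋=7685; principal=88890-7685=81205; balance=3659612-81205=3578407
5. interest=⌊3578407·21/10000⌋=7514; principal=88890-7514=81376; balance=3578407-81376=3497031
6. interest=⌊3497031·21/10000⌋=7343; principal=88890-7343=81547; balance=3497031-81547=3415484
7. interest=⌊3415484·21/10000⌋=7172; principal=88890-7172=81718; balance=3415484-81718=3333766
8. interest=⌊3333766·21/10000⌋=7000; principal=88890-7000=81890; balance=3333766-81890=3251876
9. interest=⌊3251876·21/10000⌋=6828; principal=88890-6828=82062; balance=3251876-82062=3169814
10. interest=⌊3169814·21/10000⌋=6656; principal=88890-6656=82234; balance=3169814-82234=3087580
11. interest=⌊3087580·21/10000⌋=6483; principal=88890-6483=82407; balance=3087580-82407=3005173
12. interest=⌊3005173·21/10000⌋=6310; principal=88890-6310=82580; balance=3005173-82580=2922593
13. interest=⌊2922593·21/10000⌋=6137; principal=88890-6137=82753; balance=2922593-82753=2839840
14. interest=⌊2839840·21/10000⌋=5963; principal=88890-5963=82927; balance=2839840-82927=2756913
15. interest=⌊2756913·21/10000⌋=5789; principal=88890-5789=83101; balance=2756913-83101=2673812
16. interest=⌊2673812·21/10000⌋=5615; principal=88890-5615=83275; balance=2673812-83275=2590537
17. interest=⌊2590537·21/10000⌋=5440; principal=88890-5440=83450; balance=2590537-83450=2507087
18. interest=⌊2507087·21/10000⌋=5264; principal=88890-5264=83626; balance=2507087-83626=2423461
19. interest=⌊2423461·21/10000⌋=5089; principal=88890-5089=83801; balance=2423461-83801=2339660
20. interest=⌊2339660·21/10000⌋=4913; principal=88890-4913=83977; balance=2339660-83977=2255683
21. interest=⌊2255683·21/10000⌋=4736; principal=88890-4736=84154; balance=2255683-84154=2171529
22. interest=⌊2171529·21/10000⌋=4560; principal=88890-4560=84330; balance=2171529-84330=2087199
23. interest=⌊2087199·21/10000⌋=4383; principal=88890-4383=84507; balance=2087199-84507=2002692
24. interest=⌊2002692·21/10000⌋=4205; principal=88890-4205=84685; balance=2002692-84685=1918007
25. interest=⌊1918007·21/10000⌋=4027; principal=88890-4027=84863; balance=1918007-84863=1833144
26. interest=⌊1833144·21/10000⌋=3849; principal=88890-3849=85041; balance=1833144-85041=1748103
27. interest=⌊1748103·21/10000⌋=3671; principal=88890-3671=85219; balance=1748103-85219=1662884
28. interest=⌊1662884·21/10000⌋=3492; principal=88890-3492=85398; balance=1662884-85398=1577486
29. interest=⌊1577486·21/10000⌋=3312; principal=88890-3312=85578; balance=1577486-85578=1491908
30. interest=⌊1491908·21/10000⌋=3133; principal=88890-3133=85757; balance=1491908-85757=1406151
31. interest=⌊1406151·21/10000⌋=2952; principal=88890-2952=85938; balance=1406151-85938=1320213
32. interest=⌊1320213·21/10000⌋=2772; principal=88890-2772=86118; balance=1320213-86118=1234095
33. interest=⌊1234095·21/10000⌋=2591; principal=88890-2591=86299; balance=1234095-86299=1147796
34. interest=⌊1147796·21/10000⌋=2410; principal=88890-2410=86480; balance=1147796-86480=1061316
35. interest=⌊1061316·21/10000⌋=2228; principal=88890-2228=86662; balance=1061316-86662=974654
36. interest=⌊974654·21/10000⌋=2046; principal=88890-2046=86844; balance=974654-86844=887810
37. interest=⌊887810·21/10000⌋=1864; principal=88890-1864=87026; balance=887810-87026=800784
38. interest=⌊800784·21/10000⌋=1681; principal=88890-1681=87209; balance=800784-87209=713575
39. interest=⌊713575·21/10000⌋=1498; principal=88890-1498=87392; balance=713575-87392=626183
40. interest=⌊626183·21/10000⌋=1314; principal=88890-1314=87576; balance=626183-87576=538607
41. interest=⌊538607·21/10000⌋=1131; principal=88890-1131=87759; balance=538607-87759=450848
42. interest=⌊450848·21/10000⌋=946; principal=88890-946=87944; balance=450848-87944=362904
43. interest=⌊362904·21/10000⌋=762; principal=88890-762=88128; balance=362904-88128=274776
44. interest=⌊274776·21/10000⌋=577; principal=88890-577=88313; balance=274776-88313=186463

1 8194 80696 3821512
2 8025 80865 3740647
3 7855 81035 3659612
4 7685 81205 3578407
5 7514 81376 3497031
6 7343 81547 3415484
7 7172 81718 3333766
8 7000 81890 3251876
9 6828 82062 3169814
10 6656 82234 3087580
11 6483 82407 3005173
12 6310 82580 2922593
13 6137 82753 2839840
14 5963 82927 2756913
15 5789 83101 2673812
16 5615 83275 2590537
17 5440 83450 2507087
18 5264 83626 2423461
19 5089 83801 2339660
20 4913 83977 2255683
21 4736 84154 2171529
22 4560 84330 2087199
23 4383 84507 2002692
24 4205 84685 1918007
25 4027 84863 1833144
26 3849 85041 1748103
27 3671 85219 1662884
28 3492 85398 1577486
29 3312 85578 1491908
30 3133 85757 1406151
31 2952 85938 1320213
32 2772 86118 1234095
33 2591 86299 1147796
34 2410 86480 1061316
35 2228 86662 974654
36 2046 86844 887810
37 1864 87026 800784
38 1681 87209 713575
39 1498 87392 626183
40 1314 87576 538607
41 1131 87759 450848
42 946 87944 362904
43 762 88128 274776
44 577 88313 186463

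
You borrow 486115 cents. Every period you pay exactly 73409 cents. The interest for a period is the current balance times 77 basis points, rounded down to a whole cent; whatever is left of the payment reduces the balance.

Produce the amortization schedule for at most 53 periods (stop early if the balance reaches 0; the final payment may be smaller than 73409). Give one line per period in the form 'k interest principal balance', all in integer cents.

1. interest=⌊486115·77/10000⌋=3743; principal=73409-3743=69666; balance=486115-69666=416449
2. interest=⌊416449·77/10000⌋=3206; principal=73409-3206=70203; balance=416449-70203=346246
3. interest=⌊346246·77/10000⌋=2666; principal=73409-2666=70743; balance=346246-70743=275503
4. interest=⌊275503·77/10000⌋=2121; principal=73409-2121=71288; balance=275503-71288=204215
5. interest=⌊204215·77/10000⌋=1572; principal=73409-1572=71837; balance=204215-71837=132378
6. interest=⌊132378·77/10000⌋=1019; principal=73409-1019=72390; balance=132378-72390=59988
7. interest=⌊59988·77/10000⌋=461; principal=min(73409-461,59988)=59988; balance=59988-59988=0

1 3743 69666 416449
2 3206 70203 346246
3 2666 70743 275503
4 2121 71288 204215
5 1572 71837 132378
6 1019 72390 59988
7 461 59988 0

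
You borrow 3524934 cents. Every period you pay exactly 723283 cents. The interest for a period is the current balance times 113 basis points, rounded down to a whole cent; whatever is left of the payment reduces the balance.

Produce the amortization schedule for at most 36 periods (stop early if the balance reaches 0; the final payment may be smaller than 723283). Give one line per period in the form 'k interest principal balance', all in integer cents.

1. interest=⌊3524934·113/10000⌋=39831; principal=723283-39831=683452; balance=3524934-683452=2841482
2. interest=⌊2841482·113/10000⌋=32108; principal=723283-32108=691175; balance=2841482-691175=2150307
3. interest=⌊2150307·113/10000⌋=24298; principal=723283-24298=698985; balance=2150307-698985=1451322
4. interest=⌊1451322·113/10000⌋=16399; principal=723283-16399=706884; balance=1451322-706884=744438
5. interest=⌊744438·113/10000⌋=8412; principal=723283-8412=714871; balance=744438-714871=29567
6. interest=⌊29567·113/10000⌋=334; principal=min(723283-334,29567)=29567; balance=29567-29567=0

1 39831 683452 2841482
2 32108 691175 2150307
3 24298 698985 1451322
4 16399 706884 744438
5 8412 714871 29567
6 334 29567 0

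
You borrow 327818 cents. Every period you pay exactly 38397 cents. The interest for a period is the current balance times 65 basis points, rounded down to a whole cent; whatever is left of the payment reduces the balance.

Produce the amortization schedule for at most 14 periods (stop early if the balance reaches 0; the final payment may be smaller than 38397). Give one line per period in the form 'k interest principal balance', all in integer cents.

1 2130 36267 291551
2 1895 36502 255049
3 1657 36740 218309
4 1419 36978 181331
5 1178 37219 144112
6 936 37461 106651
7 693 37704 68947
8 448 37949 30998
9 201 30998 0

1. interest=⌊327818·65/10000⌋=2130; principal=38397-2130=36267; balance=327818-36267=291551
2. interest=⌊291551·65/10000⌋=1895; principal=38397-1895=36502; balance=291551-36502=255049
3. interest=⌊255049·65/10000⌋=1657; principal=38397-1657=36740; balance=255049-36740=218309
4. interest=⌊218309·65/10000⌋=1419; principal=38397-1419=36978; balance=218309-36978=181331
5. interest=⌊181331·65/10000⌋=1178; principal=38397-1178=37219; balance=181331-37219=144112
6. interest=⌊144112·65/10000⌋=936; principal=38397-936=37461; balance=144112-37461=106651
7. interest=⌊106651·65/10000⌋=693; principal=38397-693=37704; balance=106651-37704=68947
8. interest=⌊68947·65/10000⌋=448; principal=38397-448=37949; balance=68947-37949=30998
9. interest=⌊30998·65/10000⌋=201; principal=min(38397-201,30998)=30998; balance=30998-30998=0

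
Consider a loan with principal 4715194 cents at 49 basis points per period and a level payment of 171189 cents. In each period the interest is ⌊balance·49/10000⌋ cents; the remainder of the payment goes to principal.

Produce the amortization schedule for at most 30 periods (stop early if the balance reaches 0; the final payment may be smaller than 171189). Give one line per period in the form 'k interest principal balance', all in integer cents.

1. interest=⌊4715194·49/10000⌋=23104; principal=171189-23104=148085; balance=4715194-148085=4567109
2. interest=⌊4567109·49/10000⌋=22378; principal=171189-22378=148811; balance=4567109-148811=4418298
3. interest=⌊4418298·49/10000⌋=21649; principal=171189-21649=149540; balance=4418298-149540=4268758
4. interest=⌊4268758·49/10000⌋=20916; principal=171189-20916=150273; balance=4268758-150273=4118485
5. interest=⌊4118485·49/10000⌋=20180; principal=171189-20180=151009; balance=4118485-151009=3967476
6. interest=⌊3967476·49/10000⌋=19440; principal=171189-19440=151749; balance=3967476-151749=3815727
7. interest=⌊3815727·49/10000⌋=18697; principal=171189-18697=152492; balance=3815727-152492=3663235
8. interest=⌊3663235·49/10000⌋=17949; principal=171189-17949=153240; balance=3663235-153240=3509995
9. interest=⌊3509995·49/10000⌋=17198; principal=171189-17198=153991; balance=3509995-153991=3356004
10. interest=⌊3356004·49/10000⌋=16444; principal=171189-16444=154745; balance=3356004-154745=3201259
11. interest=⌊3201259·49/10000⌋=15686; principal=171189-15686=155503; balance=3201259-155503=3045756
12. interest=⌊3045756·49/10000⌋=14924; principal=171189-14924=156265; balance=3045756-156265=2889491
13. interest=⌊2889491·49/10000⌋=14158; principal=171189-14158=157031; balance=2889491-157031=2732460
14. interest=⌊2732460·49/10000⌋=13389; principal=171189-13389=157800; balance=2732460-157800=2574660
15. interest=⌊2574660·49/10000⌋=12615; principal=171189-12615=158574; balance=2574660-158574=2416086
16. interest=⌊2416086·49/10000⌋=11838; principal=171189-11838=159351; balance=2416086-159351=2256735
17. interest=⌊2256735·49/10000⌋=11058; principal=171189-11058=160131; balance=2256735-160131=2096604
18. interest=⌊2096604·49/10000⌋=10273; principal=171189-10273=160916; balance=2096604-160916=1935688
19. interest=⌊1935688·49/10000⌋=9484; principal=171189-9484=161705; balance=1935688-161705=1773983
20. interest=⌊1773983·49/10000⌋=8692; principal=171189-8692=162497; balance=1773983-162497=1611486
21. interest=⌊1611486·49/10000⌋=7896; principal=171189-7896=163293; balance=1611486-163293=1448193
22. interest=⌊1448193·49/10000⌋=7096; principal=171189-7096=164093; balance=1448193-164093=1284100
23. interest=⌊1284100·49/10000⌋=6292; principal=171189-6292=164897; balance=1284100-164897=1119203
24. interest=⌊1119203·49/10000⌋=5484; principal=171189-5484=165705; balance=1119203-165705=953498
25. interest=⌊953498·49/10000⌋=4672; principal=171189-4672=166517; balance=953498-166517=786981
26. interest=⌊786981·49/10000⌋=3856; principal=171189-3856=167333; balance=786981-167333=619648
27. interest=⌊619648·49/10000⌋=3036; principal=171189-3036=168153; balance=619648-168153=451495
28. interest=⌊451495·49/10000⌋=2212; principal=171189-2212=168977; balance=451495-168977=282518
29. interest=⌊282518·49/10000⌋=1384; principal=171189-1384=169805; balance=282518-169805=112713
30. interest=⌊112713·49/10000⌋=552; principal=min(171189-552,112713)=112713; balance=112713-112713=0

1 23104 148085 4567109
2 22378 148811 4418298
3 21649 149540 4268758
4 20916 150273 4118485
5 20180 151009 3967476
6 19440 151749 3815727
7 18697 152492 3663235
8 17949 153240 3509995
9 17198 153991 3356004
10 16444 154745 3201259
11 15686 155503 3045756
12 14924 156265 2889491
13 14158 157031 2732460
14 13389 157800 2574660
15 12615 158574 2416086
16 11838 159351 2256735
17 11058 160131 2096604
18 10273 160916 1935688
19 9484 161705 1773983
20 8692 162497 1611486
21 7896 163293 1448193
22 7096 164093 1284100
23 6292 164897 1119203
24 5484 165705 953498
25 4672 166517 786981
26 3856 167333 619648
27 3036 168153 451495
28 2212 168977 282518
29 1384 169805 112713
30 552 112713 0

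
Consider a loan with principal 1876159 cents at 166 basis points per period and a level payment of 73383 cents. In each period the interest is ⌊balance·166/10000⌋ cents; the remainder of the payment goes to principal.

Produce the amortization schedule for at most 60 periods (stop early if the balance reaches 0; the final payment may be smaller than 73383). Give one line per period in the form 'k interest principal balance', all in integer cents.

1. interest=⌊1876159·166/10000⌋=31144; principal=73383-31144=42239; balance=1876159-42239=1833920
2. interest=⌊1833920·166/10000⌋=30443; principal=73383-30443=42940; balance=1833920-42940=1790980
3. interest=⌊1790980·166/10000⌋=29730; principal=73383-29730=43653; balance=1790980-43653=1747327
4. interest=⌊1747327·166/10000⌋=29005; principal=73383-29005=44378; balance=1747327-44378=1702949
5. interest=⌊1702949·166/10000⌋=28268; principal=73383-28268=45115; balance=1702949-45115=1657834
6. interest=⌊1657834·166/10000⌋=27520; principal=73383-27520=45863; balance=1657834-45863=1611971
7. interest=⌊1611971·166/10000⌋=26758; principal=73383-26758=46625; balance=1611971-46625=1565346
8. interest=⌊1565346·166/10000⌋=25984; principal=73383-25984=47399; balance=1565346-47399=1517947
9. interest=⌊1517947·166/10000⌋=25197; principal=73383-25197=48186; balance=1517947-48186=1469761
10. interest=⌊1469761·166/10000⌋=24398; principal=73383-24398=48985; balance=1469761-48985=1420776
11. interest=⌊1420776·166/10000⌋=23584; principal=73383-23584=49799; balance=1420776-49799=1370977
12. interest=⌊1370977·166/10000⌋=22758; principal=73383-22758=50625; balance=1370977-50625=1320352
13. interest=⌊1320352·166/10000⌋=21917; principal=73383-21917=51466; balance=1320352-51466=1268886
14. interest=⌊1268886·166/10000⌋=21063; principal=73383-21063=52320; balance=1268886-52320=1216566
15. interest=⌊1216566·166/10000⌋=20194; principal=73383-20194=53189; balance=1216566-53189=1163377
16. interest=⌊1163377·166/10000⌋=19312; principal=73383-19312=54071; balance=1163377-54071=1109306
17. interest=⌊1109306·166/10000⌋=18414; principal=73383-18414=54969; balance=1109306-54969=1054337
18. interest=⌊1054337·166/10000⌋=17501; principal=73383-17501=55882; balance=1054337-55882=998455
19. interest=⌊998455·166/10000⌋=16574; principal=73383-16574=56809; balance=998455-56809=941646
20. interest=⌊941646·166/10000⌋=15631; principal=73383-15631=57752; balance=941646-57752=883894
21. interest=⌊883894·166/10000⌋=14672; principal=73383-14672=58711; balance=883894-58711=825183
22. interest=⌊825183·166/10000⌋=13698; principal=73383-13698=59685; balance=825183-59685=765498
23. interest=⌊765498·166/10000⌋=12707; principal=73383-12707=60676; balance=765498-60676=704822
24. interest=⌊704822·166/10000⌋=11700; principal=73383-11700=61683; balance=704822-61683=643139
25. interest=⌊643139·166/10000⌋=10676; principal=73383-10676=62707; balance=643139-62707=580432
26. interest=⌊580432·166/10000⌋=9635; principal=73383-9635=63748; balance=580432-63748=516684
27. interest=⌊516684·166/10000⌋=8576; principal=73383-8576=64807; balance=516684-64807=451877
28. interest=⌊451877·166/10000⌋=7501; principal=73383-7501=65882; balance=451877-65882=385995
29. interest=⌊385995·166/10000⌋=6407; principal=73383-6407=66976; balance=385995-66976=319019
30. interest=⌊319019·166/10000⌋=5295; principal=73383-5295=68088; balance=319019-68088=250931
31. interest=⌊250931·166/10000⌋=4165; principal=73383-4165=69218; balance=250931-69218=181713
32. interest=⌊181713·166/10000⌋=3016; principal=73383-3016=70367; balance=181713-70367=111346
33. interest=⌊111346·166/10000⌋=1848; principal=73383-1848=71535; balance=111346-71535=39811
34. interest=⌊39811·166/10000⌋=660; principal=min(73383-660,39811)=39811; balance=39811-39811=0

1 31144 42239 1833920
2 30443 42940 1790980
3 29730 43653 1747327
4 29005 44378 1702949
5 28268 45115 1657834
6 27520 45863 1611971
7 26758 46625 1565346
8 25984 47399 1517947
9 25197 48186 1469761
10 24398 48985 1420776
11 23584 49799 1370977
12 22758 50625 1320352
13 21917 51466 1268886
14 21063 52320 1216566
15 20194 53189 1163377
16 19312 54071 1109306
17 18414 54969 1054337
18 17501 55882 998455
19 16574 56809 941646
20 15631 57752 883894
21 14672 58711 825183
22 13698 59685 765498
23 12707 60676 704822
24 11700 61683 643139
25 10676 62707 580432
26 9635 63748 516684
27 8576 64807 451877
28 7501 65882 385995
29 6407 66976 319019
30 5295 68088 250931
31 4165 69218 181713
32 3016 70367 111346
33 1848 71535 39811
34 660 39811 0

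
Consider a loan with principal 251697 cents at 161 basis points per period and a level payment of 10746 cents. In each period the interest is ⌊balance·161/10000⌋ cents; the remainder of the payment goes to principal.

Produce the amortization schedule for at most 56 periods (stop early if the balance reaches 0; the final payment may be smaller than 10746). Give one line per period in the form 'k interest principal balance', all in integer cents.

1 4052 6694 245003
2 3944 6802 238201
3 3835 6911 231290
4 3723 7023 224267
5 3610 7136 217131
6 3495 7251 209880
7 3379 7367 202513
8 3260 7486 195027
9 3139 7607 187420
10 3017 7729 179691
11 2893 7853 171838
12 2766 7980 163858
13 2638 8108 155750
14 2507 8239 147511
15 2374 8372 139139
16 2240 8506 130633
17 2103 8643 121990
18 1964 8782 113208
19 1822 8924 104284
20 1678 9068 95216
21 1532 9214 86002
22 1384 9362 76640
23 1233 9513 67127
24 1080 9666 57461
25 925 9821 47640
26 767 9979 37661
27 606 10140 27521
28 443 10303 17218
29 277 10469 6749
30 108 6749 0

1. interest=⌊251697·161/10000⌋=4052; principal=10746-4052=6694; balance=251697-6694=245003
2. interest=⌊245003·161/10000⌋=3944; principal=10746-3944=6802; balance=245003-6802=238201
3. interest=⌊238201·161/10000⌋=3835; principal=10746-3835=6911; balance=238201-6911=231290
4. interest=⌊231290·161/10000⌋=3723; principal=10746-3723=7023; balance=231290-7023=224267
5. interest=⌊224267·161/10000⌋=3610; principal=10746-3610=7136; balance=224267-7136=217131
6. interest=⌊217131·161/10000⌋=3495; principal=10746-3495=7251; balance=217131-7251=209880
7. interest=⌊209880·161/10000⌋=3379; principal=10746-3379=7367; balance=209880-7367=202513
8. interest=⌊202513·161/10000⌋=3260; principal=10746-3260=7486; balance=202513-7486=195027
9. interest=⌊195027·161/10000⌋=3139; principal=10746-3139=7607; balance=195027-7607=187420
10. interest=⌊187420·161/10000⌋=3017; principal=10746-3017=7729; balance=187420-7729=179691
11. interest=⌊179691·161/10000⌋=2893; principal=10746-2893=7853; balance=179691-7853=171838
12. interest=⌊171838·161/10000⌋=2766; principal=10746-2766=7980; balance=171838-7980=163858
13. interest=⌊163858·161/10000⌋=2638; principal=10746-2638=8108; balance=163858-8108=155750
14. interest=⌊155750·161/10000⌋=2507; principal=10746-2507=8239; balance=155750-8239=147511
15. interest=⌊147511·161/10000⌋=2374; principal=10746-2374=8372; balance=147511-8372=139139
16. interest=⌊139139·161/10000⌋=2240; principal=10746-2240=8506; balance=139139-8506=130633
17. interest=⌊130633·161/10000⌋=2103; principal=10746-2103=8643; balance=130633-8643=121990
18. interest=⌊121990·161/10000⌋=1964; principal=10746-1964=8782; balance=121990-8782=113208
19. interest=⌊113208·161/10000⌋=1822; principal=10746-1822=8924; balance=113208-8924=104284
20. interest=⌊104284·161/10000⌋=1678; principal=10746-1678=9068; balance=104284-9068=95216
21. interest=⌊95216·161/10000⌋=1532; principal=10746-1532=9214; balance=95216-9214=86002
22. interest=⌊86002·161/10000⌋=1384; principal=10746-1384=9362; balance=86002-9362=76640
23. interest=⌊76640·161/10000⌋=1233; principal=10746-1233=9513; balance=76640-9513=67127
24. interest=⌊67127·161/10000⌋=1080; principal=10746-1080=9666; balance=67127-9666=57461
25. interest=⌊57461·161/10000⌋=925; principal=10746-925=9821; balance=57461-9821=47640
26. interest=⌊47640·161/10000⌋=767; principal=10746-767=9979; balance=47640-9979=37661
27. interest=⌊37661·161/10000⌋=606; principal=10746-606=10140; balance=37661-10140=27521
28. interest=⌊27521·161/10000⌋=443; principal=10746-443=10303; balance=27521-10303=17218
29. interest=⌊17218·161/10000⌋=277; principal=10746-277=10469; balance=17218-10469=6749
30. interest=⌊6749·161/10000⌋=108; principal=min(10746-108,6749)=6749; balance=6749-6749=0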